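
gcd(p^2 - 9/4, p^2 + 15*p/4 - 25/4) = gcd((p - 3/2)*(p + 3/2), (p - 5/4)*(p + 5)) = 1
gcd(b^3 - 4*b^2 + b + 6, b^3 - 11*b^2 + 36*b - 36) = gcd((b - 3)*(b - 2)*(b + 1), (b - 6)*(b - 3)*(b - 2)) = b^2 - 5*b + 6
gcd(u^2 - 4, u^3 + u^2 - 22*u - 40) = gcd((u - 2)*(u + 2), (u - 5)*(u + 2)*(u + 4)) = u + 2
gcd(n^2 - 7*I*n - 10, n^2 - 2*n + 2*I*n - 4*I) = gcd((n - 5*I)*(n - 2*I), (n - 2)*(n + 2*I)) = 1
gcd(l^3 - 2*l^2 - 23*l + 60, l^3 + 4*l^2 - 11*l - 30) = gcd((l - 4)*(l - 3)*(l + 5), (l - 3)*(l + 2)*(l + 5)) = l^2 + 2*l - 15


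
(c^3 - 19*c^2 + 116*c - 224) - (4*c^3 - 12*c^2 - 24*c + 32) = -3*c^3 - 7*c^2 + 140*c - 256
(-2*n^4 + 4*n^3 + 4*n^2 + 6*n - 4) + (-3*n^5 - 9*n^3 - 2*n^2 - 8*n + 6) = -3*n^5 - 2*n^4 - 5*n^3 + 2*n^2 - 2*n + 2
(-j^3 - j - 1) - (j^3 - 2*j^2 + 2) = -2*j^3 + 2*j^2 - j - 3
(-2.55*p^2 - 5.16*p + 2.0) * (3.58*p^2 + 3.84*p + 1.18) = -9.129*p^4 - 28.2648*p^3 - 15.6634*p^2 + 1.5912*p + 2.36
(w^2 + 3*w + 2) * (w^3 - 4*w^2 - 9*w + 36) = w^5 - w^4 - 19*w^3 + w^2 + 90*w + 72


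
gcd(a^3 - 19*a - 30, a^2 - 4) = a + 2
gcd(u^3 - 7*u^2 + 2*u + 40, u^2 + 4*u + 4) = u + 2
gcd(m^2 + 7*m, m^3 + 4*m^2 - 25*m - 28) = m + 7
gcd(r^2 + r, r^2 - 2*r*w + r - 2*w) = r + 1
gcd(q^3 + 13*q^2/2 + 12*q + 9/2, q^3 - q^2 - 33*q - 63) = q^2 + 6*q + 9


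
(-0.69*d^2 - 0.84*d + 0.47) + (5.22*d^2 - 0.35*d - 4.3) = 4.53*d^2 - 1.19*d - 3.83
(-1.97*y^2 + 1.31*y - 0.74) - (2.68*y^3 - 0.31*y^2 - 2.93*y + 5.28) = -2.68*y^3 - 1.66*y^2 + 4.24*y - 6.02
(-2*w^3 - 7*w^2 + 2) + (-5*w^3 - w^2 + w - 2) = -7*w^3 - 8*w^2 + w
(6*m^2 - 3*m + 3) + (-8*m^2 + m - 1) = -2*m^2 - 2*m + 2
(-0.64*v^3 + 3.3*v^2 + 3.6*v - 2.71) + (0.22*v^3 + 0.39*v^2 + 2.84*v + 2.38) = -0.42*v^3 + 3.69*v^2 + 6.44*v - 0.33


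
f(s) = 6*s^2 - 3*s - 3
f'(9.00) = 105.00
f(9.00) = 456.00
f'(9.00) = 105.00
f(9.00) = 456.00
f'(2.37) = 25.44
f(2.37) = 23.59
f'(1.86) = 19.32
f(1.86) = 12.18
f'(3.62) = 40.44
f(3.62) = 64.77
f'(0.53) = 3.36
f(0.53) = -2.90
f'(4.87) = 55.44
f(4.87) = 124.69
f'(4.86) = 55.32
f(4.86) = 124.14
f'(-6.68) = -83.16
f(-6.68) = 284.77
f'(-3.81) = -48.72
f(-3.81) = 95.53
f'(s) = 12*s - 3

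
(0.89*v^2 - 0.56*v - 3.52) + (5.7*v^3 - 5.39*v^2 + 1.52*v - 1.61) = 5.7*v^3 - 4.5*v^2 + 0.96*v - 5.13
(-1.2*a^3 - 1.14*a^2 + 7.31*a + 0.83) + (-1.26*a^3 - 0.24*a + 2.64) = -2.46*a^3 - 1.14*a^2 + 7.07*a + 3.47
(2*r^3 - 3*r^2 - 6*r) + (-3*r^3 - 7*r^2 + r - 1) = -r^3 - 10*r^2 - 5*r - 1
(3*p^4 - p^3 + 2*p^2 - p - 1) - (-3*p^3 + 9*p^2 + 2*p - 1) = 3*p^4 + 2*p^3 - 7*p^2 - 3*p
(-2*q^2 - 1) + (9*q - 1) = -2*q^2 + 9*q - 2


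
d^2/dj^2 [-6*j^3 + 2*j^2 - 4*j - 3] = 4 - 36*j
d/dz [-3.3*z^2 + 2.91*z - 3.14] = 2.91 - 6.6*z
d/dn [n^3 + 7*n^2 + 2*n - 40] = 3*n^2 + 14*n + 2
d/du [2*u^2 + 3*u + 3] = 4*u + 3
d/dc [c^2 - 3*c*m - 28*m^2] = 2*c - 3*m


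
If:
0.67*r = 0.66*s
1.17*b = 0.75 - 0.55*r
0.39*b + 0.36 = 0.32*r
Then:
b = 0.07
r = 1.21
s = 1.23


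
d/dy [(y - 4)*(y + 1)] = 2*y - 3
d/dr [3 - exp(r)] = -exp(r)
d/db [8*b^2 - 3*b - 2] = 16*b - 3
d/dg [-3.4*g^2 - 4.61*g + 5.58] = -6.8*g - 4.61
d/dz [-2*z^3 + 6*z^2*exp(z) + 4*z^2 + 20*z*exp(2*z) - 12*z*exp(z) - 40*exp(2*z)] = 6*z^2*exp(z) - 6*z^2 + 40*z*exp(2*z) + 8*z - 60*exp(2*z) - 12*exp(z)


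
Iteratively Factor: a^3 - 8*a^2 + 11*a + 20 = (a + 1)*(a^2 - 9*a + 20) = (a - 5)*(a + 1)*(a - 4)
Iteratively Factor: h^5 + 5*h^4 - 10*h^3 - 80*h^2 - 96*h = (h)*(h^4 + 5*h^3 - 10*h^2 - 80*h - 96) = h*(h - 4)*(h^3 + 9*h^2 + 26*h + 24) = h*(h - 4)*(h + 4)*(h^2 + 5*h + 6) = h*(h - 4)*(h + 3)*(h + 4)*(h + 2)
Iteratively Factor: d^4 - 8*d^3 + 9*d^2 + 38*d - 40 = (d + 2)*(d^3 - 10*d^2 + 29*d - 20) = (d - 5)*(d + 2)*(d^2 - 5*d + 4) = (d - 5)*(d - 1)*(d + 2)*(d - 4)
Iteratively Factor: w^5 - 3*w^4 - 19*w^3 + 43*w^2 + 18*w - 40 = (w - 5)*(w^4 + 2*w^3 - 9*w^2 - 2*w + 8) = (w - 5)*(w - 1)*(w^3 + 3*w^2 - 6*w - 8) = (w - 5)*(w - 1)*(w + 4)*(w^2 - w - 2) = (w - 5)*(w - 1)*(w + 1)*(w + 4)*(w - 2)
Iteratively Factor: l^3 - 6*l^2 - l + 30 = (l + 2)*(l^2 - 8*l + 15) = (l - 5)*(l + 2)*(l - 3)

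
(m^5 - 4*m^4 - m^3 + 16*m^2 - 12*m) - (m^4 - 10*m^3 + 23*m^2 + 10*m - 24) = m^5 - 5*m^4 + 9*m^3 - 7*m^2 - 22*m + 24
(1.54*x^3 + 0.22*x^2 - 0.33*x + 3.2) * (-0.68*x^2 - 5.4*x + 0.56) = -1.0472*x^5 - 8.4656*x^4 - 0.1012*x^3 - 0.2708*x^2 - 17.4648*x + 1.792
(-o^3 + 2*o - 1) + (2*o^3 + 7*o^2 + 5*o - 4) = o^3 + 7*o^2 + 7*o - 5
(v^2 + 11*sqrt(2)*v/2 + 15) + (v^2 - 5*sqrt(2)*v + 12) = 2*v^2 + sqrt(2)*v/2 + 27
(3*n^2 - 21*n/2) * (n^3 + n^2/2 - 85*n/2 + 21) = 3*n^5 - 9*n^4 - 531*n^3/4 + 2037*n^2/4 - 441*n/2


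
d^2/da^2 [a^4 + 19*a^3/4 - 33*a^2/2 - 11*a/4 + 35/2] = 12*a^2 + 57*a/2 - 33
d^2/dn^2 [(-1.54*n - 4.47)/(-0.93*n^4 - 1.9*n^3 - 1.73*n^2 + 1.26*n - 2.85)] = (15.983352*n^7 + 120.86094*n^6 + 285.177336*n^5 + 364.291806*n^4 + 149.090708*n^3 - 226.179522*n^2 - 249.250356*n - 18.825246)/(0.804357*n^12 + 4.92993*n^11 + 14.560731*n^10 + 21.931138*n^9 + 21.122466*n^8 + 21.466146*n^7 + 43.135091*n^6 + 33.906078*n^5 + 15.553314*n^4 + 7.023294*n^3 + 55.729755*n^2 - 30.70305*n + 23.149125)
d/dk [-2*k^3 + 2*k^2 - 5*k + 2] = -6*k^2 + 4*k - 5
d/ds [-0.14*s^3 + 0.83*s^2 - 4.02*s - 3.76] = -0.42*s^2 + 1.66*s - 4.02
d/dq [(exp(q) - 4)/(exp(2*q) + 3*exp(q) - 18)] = (-(exp(q) - 4)*(2*exp(q) + 3) + exp(2*q) + 3*exp(q) - 18)*exp(q)/(exp(2*q) + 3*exp(q) - 18)^2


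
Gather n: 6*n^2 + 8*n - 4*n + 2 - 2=6*n^2 + 4*n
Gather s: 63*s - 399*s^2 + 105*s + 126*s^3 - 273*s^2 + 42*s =126*s^3 - 672*s^2 + 210*s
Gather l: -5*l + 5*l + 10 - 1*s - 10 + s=0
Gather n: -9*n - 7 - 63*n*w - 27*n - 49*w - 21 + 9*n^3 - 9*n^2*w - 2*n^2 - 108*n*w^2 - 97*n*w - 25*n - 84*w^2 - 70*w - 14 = 9*n^3 + n^2*(-9*w - 2) + n*(-108*w^2 - 160*w - 61) - 84*w^2 - 119*w - 42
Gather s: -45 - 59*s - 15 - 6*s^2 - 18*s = -6*s^2 - 77*s - 60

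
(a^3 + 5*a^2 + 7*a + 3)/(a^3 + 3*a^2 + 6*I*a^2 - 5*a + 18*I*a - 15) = (a^2 + 2*a + 1)/(a^2 + 6*I*a - 5)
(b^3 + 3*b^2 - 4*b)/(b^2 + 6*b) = (b^2 + 3*b - 4)/(b + 6)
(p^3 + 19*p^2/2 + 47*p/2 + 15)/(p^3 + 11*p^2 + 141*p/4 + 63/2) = 2*(2*p^2 + 7*p + 5)/(4*p^2 + 20*p + 21)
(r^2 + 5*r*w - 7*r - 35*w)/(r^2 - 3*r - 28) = (r + 5*w)/(r + 4)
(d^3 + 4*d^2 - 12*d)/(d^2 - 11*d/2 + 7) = 2*d*(d + 6)/(2*d - 7)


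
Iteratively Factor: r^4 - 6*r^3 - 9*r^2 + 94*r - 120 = (r - 3)*(r^3 - 3*r^2 - 18*r + 40) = (r - 3)*(r + 4)*(r^2 - 7*r + 10) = (r - 5)*(r - 3)*(r + 4)*(r - 2)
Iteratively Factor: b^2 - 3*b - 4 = (b - 4)*(b + 1)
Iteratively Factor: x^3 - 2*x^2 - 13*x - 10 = (x + 2)*(x^2 - 4*x - 5) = (x + 1)*(x + 2)*(x - 5)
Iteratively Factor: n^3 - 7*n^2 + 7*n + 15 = (n - 3)*(n^2 - 4*n - 5) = (n - 5)*(n - 3)*(n + 1)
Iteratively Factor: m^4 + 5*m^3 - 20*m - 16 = (m + 4)*(m^3 + m^2 - 4*m - 4) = (m + 2)*(m + 4)*(m^2 - m - 2) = (m - 2)*(m + 2)*(m + 4)*(m + 1)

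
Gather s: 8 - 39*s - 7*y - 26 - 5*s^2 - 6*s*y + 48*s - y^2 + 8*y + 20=-5*s^2 + s*(9 - 6*y) - y^2 + y + 2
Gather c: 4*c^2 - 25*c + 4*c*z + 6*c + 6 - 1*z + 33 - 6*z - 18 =4*c^2 + c*(4*z - 19) - 7*z + 21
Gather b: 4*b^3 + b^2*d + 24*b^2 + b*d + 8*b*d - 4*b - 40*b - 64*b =4*b^3 + b^2*(d + 24) + b*(9*d - 108)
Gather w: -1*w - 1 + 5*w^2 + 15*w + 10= 5*w^2 + 14*w + 9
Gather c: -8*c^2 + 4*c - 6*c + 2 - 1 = -8*c^2 - 2*c + 1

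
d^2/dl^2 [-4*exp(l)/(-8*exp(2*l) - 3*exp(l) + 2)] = (256*exp(4*l) - 96*exp(3*l) + 384*exp(2*l) + 24*exp(l) + 16)*exp(l)/(512*exp(6*l) + 576*exp(5*l) - 168*exp(4*l) - 261*exp(3*l) + 42*exp(2*l) + 36*exp(l) - 8)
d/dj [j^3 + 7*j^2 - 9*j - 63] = 3*j^2 + 14*j - 9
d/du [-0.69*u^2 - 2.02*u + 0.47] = -1.38*u - 2.02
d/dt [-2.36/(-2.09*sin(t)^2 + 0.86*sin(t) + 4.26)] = (2.0296 - 9.8648*sin(t))*cos(t)/(-2.09*sin(t)^2 + 0.86*sin(t) + 4.26)^2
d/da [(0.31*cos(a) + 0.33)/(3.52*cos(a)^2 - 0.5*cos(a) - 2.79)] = (1.0912*cos(a)^2 + 2.3232*cos(a) + 0.6999)*sin(a)/(12.3904*cos(a)^4 - 3.52*cos(a)^3 - 19.3916*cos(a)^2 + 2.79*cos(a) + 7.7841)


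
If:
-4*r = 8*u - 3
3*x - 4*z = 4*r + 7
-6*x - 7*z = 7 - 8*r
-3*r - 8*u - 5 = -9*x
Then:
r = 19/65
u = 119/520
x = 167/195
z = -7/5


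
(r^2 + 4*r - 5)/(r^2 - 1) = (r + 5)/(r + 1)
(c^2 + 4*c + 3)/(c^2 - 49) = (c^2 + 4*c + 3)/(c^2 - 49)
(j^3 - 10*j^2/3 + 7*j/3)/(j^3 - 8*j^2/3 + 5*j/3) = (3*j - 7)/(3*j - 5)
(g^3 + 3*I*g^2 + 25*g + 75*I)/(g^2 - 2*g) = (g^3 + 3*I*g^2 + 25*g + 75*I)/(g*(g - 2))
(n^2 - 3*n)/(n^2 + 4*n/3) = 3*(n - 3)/(3*n + 4)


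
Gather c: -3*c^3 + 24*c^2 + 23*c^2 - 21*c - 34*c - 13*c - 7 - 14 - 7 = -3*c^3 + 47*c^2 - 68*c - 28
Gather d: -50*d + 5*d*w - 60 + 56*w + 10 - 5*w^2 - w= d*(5*w - 50) - 5*w^2 + 55*w - 50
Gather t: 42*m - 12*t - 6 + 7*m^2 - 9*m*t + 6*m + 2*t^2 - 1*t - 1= 7*m^2 + 48*m + 2*t^2 + t*(-9*m - 13) - 7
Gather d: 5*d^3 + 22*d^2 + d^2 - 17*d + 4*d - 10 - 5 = 5*d^3 + 23*d^2 - 13*d - 15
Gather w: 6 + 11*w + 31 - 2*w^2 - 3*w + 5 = -2*w^2 + 8*w + 42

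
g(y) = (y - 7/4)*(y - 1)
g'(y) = 2*y - 11/4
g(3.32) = 3.64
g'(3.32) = 3.89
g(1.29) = -0.13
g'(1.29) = -0.17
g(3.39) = 3.92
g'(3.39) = 4.03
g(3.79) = 5.69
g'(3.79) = 4.83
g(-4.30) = 32.06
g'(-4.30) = -11.35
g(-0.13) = 2.12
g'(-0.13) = -3.01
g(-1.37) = 7.39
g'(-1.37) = -5.49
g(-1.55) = 8.42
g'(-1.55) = -5.85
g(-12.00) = 178.75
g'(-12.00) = -26.75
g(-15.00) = 268.00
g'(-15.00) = -32.75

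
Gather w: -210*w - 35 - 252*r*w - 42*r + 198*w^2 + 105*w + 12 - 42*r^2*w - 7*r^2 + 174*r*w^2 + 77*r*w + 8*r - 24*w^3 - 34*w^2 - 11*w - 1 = -7*r^2 - 34*r - 24*w^3 + w^2*(174*r + 164) + w*(-42*r^2 - 175*r - 116) - 24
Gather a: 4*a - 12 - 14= 4*a - 26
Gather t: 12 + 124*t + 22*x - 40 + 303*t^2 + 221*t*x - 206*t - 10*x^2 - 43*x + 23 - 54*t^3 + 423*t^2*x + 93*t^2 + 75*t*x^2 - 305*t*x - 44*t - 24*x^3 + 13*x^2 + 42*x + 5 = -54*t^3 + t^2*(423*x + 396) + t*(75*x^2 - 84*x - 126) - 24*x^3 + 3*x^2 + 21*x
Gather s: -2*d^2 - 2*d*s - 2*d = -2*d^2 - 2*d*s - 2*d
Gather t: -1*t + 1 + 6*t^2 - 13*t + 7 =6*t^2 - 14*t + 8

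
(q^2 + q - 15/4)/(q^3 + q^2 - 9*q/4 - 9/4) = (2*q + 5)/(2*q^2 + 5*q + 3)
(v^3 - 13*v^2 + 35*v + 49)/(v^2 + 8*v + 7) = (v^2 - 14*v + 49)/(v + 7)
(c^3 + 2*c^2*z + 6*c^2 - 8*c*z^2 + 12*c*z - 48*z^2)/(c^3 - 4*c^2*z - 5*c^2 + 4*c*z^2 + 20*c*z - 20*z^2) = (-c^2 - 4*c*z - 6*c - 24*z)/(-c^2 + 2*c*z + 5*c - 10*z)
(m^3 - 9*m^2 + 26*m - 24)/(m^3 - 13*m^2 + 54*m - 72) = (m - 2)/(m - 6)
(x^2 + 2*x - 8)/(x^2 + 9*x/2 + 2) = 2*(x - 2)/(2*x + 1)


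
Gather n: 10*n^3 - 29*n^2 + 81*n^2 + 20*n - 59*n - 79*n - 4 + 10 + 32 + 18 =10*n^3 + 52*n^2 - 118*n + 56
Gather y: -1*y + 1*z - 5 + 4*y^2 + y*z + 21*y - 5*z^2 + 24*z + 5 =4*y^2 + y*(z + 20) - 5*z^2 + 25*z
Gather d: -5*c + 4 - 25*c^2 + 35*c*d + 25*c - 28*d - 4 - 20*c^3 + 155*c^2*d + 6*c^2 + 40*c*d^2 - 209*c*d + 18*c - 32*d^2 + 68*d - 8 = -20*c^3 - 19*c^2 + 38*c + d^2*(40*c - 32) + d*(155*c^2 - 174*c + 40) - 8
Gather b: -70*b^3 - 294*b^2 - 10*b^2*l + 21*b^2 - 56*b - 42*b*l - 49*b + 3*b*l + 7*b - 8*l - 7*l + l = -70*b^3 + b^2*(-10*l - 273) + b*(-39*l - 98) - 14*l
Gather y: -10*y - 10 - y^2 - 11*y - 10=-y^2 - 21*y - 20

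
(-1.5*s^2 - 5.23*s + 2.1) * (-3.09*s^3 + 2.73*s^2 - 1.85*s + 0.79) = 4.635*s^5 + 12.0657*s^4 - 17.9919*s^3 + 14.2235*s^2 - 8.0167*s + 1.659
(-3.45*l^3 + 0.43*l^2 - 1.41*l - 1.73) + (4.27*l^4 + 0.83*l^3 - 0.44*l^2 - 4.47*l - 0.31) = 4.27*l^4 - 2.62*l^3 - 0.01*l^2 - 5.88*l - 2.04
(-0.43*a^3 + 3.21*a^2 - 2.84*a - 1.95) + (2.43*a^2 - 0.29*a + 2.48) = -0.43*a^3 + 5.64*a^2 - 3.13*a + 0.53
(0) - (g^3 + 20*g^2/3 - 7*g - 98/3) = -g^3 - 20*g^2/3 + 7*g + 98/3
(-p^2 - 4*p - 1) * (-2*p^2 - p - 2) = 2*p^4 + 9*p^3 + 8*p^2 + 9*p + 2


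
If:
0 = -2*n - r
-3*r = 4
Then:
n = 2/3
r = -4/3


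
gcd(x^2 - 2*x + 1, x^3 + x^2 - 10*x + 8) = x - 1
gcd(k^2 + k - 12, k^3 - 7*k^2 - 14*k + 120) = k + 4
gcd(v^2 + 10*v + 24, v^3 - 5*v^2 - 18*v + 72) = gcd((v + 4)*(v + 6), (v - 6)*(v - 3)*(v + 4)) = v + 4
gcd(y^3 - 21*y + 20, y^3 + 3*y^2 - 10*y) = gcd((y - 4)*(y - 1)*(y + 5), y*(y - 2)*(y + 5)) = y + 5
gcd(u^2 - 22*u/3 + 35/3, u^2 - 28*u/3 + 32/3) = 1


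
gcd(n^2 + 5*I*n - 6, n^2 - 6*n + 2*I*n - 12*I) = n + 2*I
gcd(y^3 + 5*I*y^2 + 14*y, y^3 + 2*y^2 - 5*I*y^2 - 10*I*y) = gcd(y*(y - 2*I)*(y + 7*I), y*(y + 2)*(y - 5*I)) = y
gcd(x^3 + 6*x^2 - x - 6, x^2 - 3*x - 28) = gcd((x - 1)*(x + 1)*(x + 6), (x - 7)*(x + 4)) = 1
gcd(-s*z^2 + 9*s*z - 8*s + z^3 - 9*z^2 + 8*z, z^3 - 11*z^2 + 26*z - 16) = z^2 - 9*z + 8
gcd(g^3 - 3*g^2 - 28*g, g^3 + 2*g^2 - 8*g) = g^2 + 4*g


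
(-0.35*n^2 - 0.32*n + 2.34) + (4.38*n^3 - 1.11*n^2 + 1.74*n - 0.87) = 4.38*n^3 - 1.46*n^2 + 1.42*n + 1.47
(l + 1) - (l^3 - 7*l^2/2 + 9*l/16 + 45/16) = -l^3 + 7*l^2/2 + 7*l/16 - 29/16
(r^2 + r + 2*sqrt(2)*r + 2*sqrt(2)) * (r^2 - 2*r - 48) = r^4 - r^3 + 2*sqrt(2)*r^3 - 50*r^2 - 2*sqrt(2)*r^2 - 100*sqrt(2)*r - 48*r - 96*sqrt(2)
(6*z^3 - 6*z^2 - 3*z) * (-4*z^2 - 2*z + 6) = -24*z^5 + 12*z^4 + 60*z^3 - 30*z^2 - 18*z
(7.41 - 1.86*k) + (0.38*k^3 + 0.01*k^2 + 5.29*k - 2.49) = 0.38*k^3 + 0.01*k^2 + 3.43*k + 4.92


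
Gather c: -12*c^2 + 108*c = -12*c^2 + 108*c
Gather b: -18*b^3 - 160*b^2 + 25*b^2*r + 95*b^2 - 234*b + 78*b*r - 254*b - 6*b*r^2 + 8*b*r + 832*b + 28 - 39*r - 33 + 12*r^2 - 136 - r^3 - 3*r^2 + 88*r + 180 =-18*b^3 + b^2*(25*r - 65) + b*(-6*r^2 + 86*r + 344) - r^3 + 9*r^2 + 49*r + 39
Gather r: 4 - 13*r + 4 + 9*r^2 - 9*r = 9*r^2 - 22*r + 8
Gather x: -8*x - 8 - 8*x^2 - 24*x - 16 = -8*x^2 - 32*x - 24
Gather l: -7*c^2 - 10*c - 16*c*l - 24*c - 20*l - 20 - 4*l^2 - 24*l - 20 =-7*c^2 - 34*c - 4*l^2 + l*(-16*c - 44) - 40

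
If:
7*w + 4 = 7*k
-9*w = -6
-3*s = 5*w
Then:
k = 26/21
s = -10/9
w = 2/3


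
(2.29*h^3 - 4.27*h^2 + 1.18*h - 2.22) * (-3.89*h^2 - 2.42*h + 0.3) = -8.9081*h^5 + 11.0685*h^4 + 6.4302*h^3 + 4.4992*h^2 + 5.7264*h - 0.666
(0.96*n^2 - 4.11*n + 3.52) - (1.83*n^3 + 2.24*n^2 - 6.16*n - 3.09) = -1.83*n^3 - 1.28*n^2 + 2.05*n + 6.61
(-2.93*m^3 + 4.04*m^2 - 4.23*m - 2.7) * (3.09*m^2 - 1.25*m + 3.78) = -9.0537*m^5 + 16.1461*m^4 - 29.1961*m^3 + 12.2157*m^2 - 12.6144*m - 10.206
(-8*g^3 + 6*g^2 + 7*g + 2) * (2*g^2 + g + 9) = -16*g^5 + 4*g^4 - 52*g^3 + 65*g^2 + 65*g + 18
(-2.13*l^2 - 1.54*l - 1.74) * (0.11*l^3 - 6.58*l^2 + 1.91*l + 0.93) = -0.2343*l^5 + 13.846*l^4 + 5.8735*l^3 + 6.5269*l^2 - 4.7556*l - 1.6182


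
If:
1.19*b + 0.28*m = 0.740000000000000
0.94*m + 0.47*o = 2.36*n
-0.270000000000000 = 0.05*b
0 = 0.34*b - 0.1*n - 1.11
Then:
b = -5.40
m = 25.59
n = -29.46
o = -199.11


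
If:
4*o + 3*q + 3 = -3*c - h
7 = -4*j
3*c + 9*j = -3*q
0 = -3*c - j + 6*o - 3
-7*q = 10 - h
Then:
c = 199/15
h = -2767/60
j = -7/4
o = 821/120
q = -481/60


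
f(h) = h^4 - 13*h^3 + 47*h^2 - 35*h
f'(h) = 4*h^3 - 39*h^2 + 94*h - 35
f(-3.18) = 1106.89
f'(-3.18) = -856.93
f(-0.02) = 0.72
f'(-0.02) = -36.90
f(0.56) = -7.05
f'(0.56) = 6.11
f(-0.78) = 62.43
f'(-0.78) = -133.95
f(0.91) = -2.04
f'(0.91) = 21.26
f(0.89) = -2.46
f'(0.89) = 20.59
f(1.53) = 15.39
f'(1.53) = 31.85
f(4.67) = 13.18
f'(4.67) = -39.18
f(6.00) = -30.00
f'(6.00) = -11.00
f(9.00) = 576.00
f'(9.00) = 568.00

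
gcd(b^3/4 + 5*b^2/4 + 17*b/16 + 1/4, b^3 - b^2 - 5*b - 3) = 1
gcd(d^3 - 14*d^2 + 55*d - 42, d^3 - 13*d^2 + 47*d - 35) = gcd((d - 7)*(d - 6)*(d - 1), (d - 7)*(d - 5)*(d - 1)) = d^2 - 8*d + 7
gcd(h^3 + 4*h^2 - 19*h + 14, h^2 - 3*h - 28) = 1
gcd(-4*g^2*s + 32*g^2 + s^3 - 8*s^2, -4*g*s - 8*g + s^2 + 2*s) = 1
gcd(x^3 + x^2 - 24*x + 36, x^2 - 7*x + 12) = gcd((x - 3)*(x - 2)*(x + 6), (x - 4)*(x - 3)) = x - 3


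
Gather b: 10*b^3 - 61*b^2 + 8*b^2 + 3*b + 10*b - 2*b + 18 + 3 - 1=10*b^3 - 53*b^2 + 11*b + 20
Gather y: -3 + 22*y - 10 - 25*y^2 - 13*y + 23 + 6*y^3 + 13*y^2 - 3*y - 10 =6*y^3 - 12*y^2 + 6*y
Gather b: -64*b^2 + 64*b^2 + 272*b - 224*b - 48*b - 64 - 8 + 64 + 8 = 0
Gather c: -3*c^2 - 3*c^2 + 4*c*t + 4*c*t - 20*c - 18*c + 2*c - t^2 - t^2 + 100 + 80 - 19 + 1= -6*c^2 + c*(8*t - 36) - 2*t^2 + 162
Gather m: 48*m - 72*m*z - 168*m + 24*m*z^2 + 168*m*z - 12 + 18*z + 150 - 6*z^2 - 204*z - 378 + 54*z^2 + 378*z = m*(24*z^2 + 96*z - 120) + 48*z^2 + 192*z - 240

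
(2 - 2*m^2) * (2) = 4 - 4*m^2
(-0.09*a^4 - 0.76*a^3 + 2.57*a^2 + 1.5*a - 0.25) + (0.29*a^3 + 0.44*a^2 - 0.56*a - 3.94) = -0.09*a^4 - 0.47*a^3 + 3.01*a^2 + 0.94*a - 4.19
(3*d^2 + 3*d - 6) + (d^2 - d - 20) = 4*d^2 + 2*d - 26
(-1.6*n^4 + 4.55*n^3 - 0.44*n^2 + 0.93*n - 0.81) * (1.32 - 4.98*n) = 7.968*n^5 - 24.771*n^4 + 8.1972*n^3 - 5.2122*n^2 + 5.2614*n - 1.0692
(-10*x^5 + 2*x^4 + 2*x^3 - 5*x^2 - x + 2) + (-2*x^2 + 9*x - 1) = -10*x^5 + 2*x^4 + 2*x^3 - 7*x^2 + 8*x + 1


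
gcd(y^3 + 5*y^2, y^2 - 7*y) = y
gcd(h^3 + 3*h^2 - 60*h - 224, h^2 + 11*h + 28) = h^2 + 11*h + 28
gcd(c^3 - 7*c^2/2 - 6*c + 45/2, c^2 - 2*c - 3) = c - 3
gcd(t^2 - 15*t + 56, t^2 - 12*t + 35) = t - 7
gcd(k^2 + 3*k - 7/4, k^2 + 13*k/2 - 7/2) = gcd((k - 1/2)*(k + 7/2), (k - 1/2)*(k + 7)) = k - 1/2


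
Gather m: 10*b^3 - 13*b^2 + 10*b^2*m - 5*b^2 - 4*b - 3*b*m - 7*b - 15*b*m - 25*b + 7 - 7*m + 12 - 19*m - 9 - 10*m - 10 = 10*b^3 - 18*b^2 - 36*b + m*(10*b^2 - 18*b - 36)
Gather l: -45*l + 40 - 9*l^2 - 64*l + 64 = -9*l^2 - 109*l + 104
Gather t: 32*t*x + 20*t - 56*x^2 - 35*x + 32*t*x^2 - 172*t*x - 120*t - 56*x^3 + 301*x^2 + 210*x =t*(32*x^2 - 140*x - 100) - 56*x^3 + 245*x^2 + 175*x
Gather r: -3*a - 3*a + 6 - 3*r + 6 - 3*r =-6*a - 6*r + 12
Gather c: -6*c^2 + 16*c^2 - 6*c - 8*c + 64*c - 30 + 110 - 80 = 10*c^2 + 50*c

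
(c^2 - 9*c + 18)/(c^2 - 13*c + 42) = (c - 3)/(c - 7)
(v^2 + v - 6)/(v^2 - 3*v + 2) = (v + 3)/(v - 1)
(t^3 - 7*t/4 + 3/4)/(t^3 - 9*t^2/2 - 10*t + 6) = (2*t^2 + t - 3)/(2*(t^2 - 4*t - 12))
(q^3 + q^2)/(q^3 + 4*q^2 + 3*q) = q/(q + 3)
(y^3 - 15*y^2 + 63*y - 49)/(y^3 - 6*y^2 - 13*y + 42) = (y^2 - 8*y + 7)/(y^2 + y - 6)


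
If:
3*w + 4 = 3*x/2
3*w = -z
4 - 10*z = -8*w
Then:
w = -2/19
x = 140/57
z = 6/19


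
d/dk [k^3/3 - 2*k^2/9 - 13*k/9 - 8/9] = k^2 - 4*k/9 - 13/9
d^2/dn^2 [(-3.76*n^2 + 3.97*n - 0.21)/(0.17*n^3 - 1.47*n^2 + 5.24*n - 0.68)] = (-0.217328*n^6 + 0.688398000000003*n^5 + 14.071002*n^4 - 53.0859820000001*n^3 + 24.213018*n^2 - 14.2506*n + 13.7022)/(0.004913*n^9 - 0.127449*n^8 + 1.556367*n^7 - 11.092335*n^6 + 48.992316*n^5 - 129.130716*n^4 + 175.541072*n^3 - 58.052688*n^2 + 7.268928*n - 0.314432)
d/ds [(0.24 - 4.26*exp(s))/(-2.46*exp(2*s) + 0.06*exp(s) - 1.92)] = (-10.4796*exp(2*s) + 1.1808*exp(s) + 8.1648)*exp(s)/(6.0516*exp(4*s) - 0.2952*exp(3*s) + 9.45*exp(2*s) - 0.2304*exp(s) + 3.6864)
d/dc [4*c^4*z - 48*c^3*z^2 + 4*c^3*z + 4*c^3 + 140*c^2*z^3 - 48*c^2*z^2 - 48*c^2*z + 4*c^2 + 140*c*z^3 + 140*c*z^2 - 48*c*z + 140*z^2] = 16*c^3*z - 144*c^2*z^2 + 12*c^2*z + 12*c^2 + 280*c*z^3 - 96*c*z^2 - 96*c*z + 8*c + 140*z^3 + 140*z^2 - 48*z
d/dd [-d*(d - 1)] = 1 - 2*d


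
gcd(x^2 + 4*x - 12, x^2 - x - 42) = x + 6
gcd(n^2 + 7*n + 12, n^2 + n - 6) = n + 3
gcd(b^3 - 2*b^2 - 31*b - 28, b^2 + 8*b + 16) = b + 4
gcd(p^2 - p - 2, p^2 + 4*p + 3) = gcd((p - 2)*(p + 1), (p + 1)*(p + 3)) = p + 1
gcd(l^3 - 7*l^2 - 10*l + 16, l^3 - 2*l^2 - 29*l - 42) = l + 2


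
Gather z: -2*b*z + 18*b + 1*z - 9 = 18*b + z*(1 - 2*b) - 9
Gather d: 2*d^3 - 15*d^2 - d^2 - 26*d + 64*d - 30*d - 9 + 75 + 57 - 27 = 2*d^3 - 16*d^2 + 8*d + 96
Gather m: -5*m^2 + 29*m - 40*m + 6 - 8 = -5*m^2 - 11*m - 2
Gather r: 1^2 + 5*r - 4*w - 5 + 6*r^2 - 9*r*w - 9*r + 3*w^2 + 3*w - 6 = 6*r^2 + r*(-9*w - 4) + 3*w^2 - w - 10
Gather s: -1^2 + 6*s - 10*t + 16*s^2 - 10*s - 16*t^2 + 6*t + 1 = 16*s^2 - 4*s - 16*t^2 - 4*t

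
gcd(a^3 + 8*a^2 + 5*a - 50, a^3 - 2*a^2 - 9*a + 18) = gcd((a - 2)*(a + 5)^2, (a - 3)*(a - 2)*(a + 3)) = a - 2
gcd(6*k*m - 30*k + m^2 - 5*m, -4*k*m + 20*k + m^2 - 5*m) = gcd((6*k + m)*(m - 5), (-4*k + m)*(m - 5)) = m - 5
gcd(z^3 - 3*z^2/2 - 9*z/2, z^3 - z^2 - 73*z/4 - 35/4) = 1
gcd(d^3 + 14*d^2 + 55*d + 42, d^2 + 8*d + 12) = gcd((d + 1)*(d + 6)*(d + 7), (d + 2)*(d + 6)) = d + 6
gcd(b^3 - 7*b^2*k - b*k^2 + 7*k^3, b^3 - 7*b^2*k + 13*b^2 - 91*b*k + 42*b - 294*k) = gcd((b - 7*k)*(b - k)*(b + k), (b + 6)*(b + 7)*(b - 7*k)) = b - 7*k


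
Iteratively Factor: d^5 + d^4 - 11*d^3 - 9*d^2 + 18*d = (d + 2)*(d^4 - d^3 - 9*d^2 + 9*d) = (d + 2)*(d + 3)*(d^3 - 4*d^2 + 3*d) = d*(d + 2)*(d + 3)*(d^2 - 4*d + 3) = d*(d - 3)*(d + 2)*(d + 3)*(d - 1)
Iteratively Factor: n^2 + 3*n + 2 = (n + 2)*(n + 1)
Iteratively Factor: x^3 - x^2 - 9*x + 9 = (x + 3)*(x^2 - 4*x + 3) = (x - 1)*(x + 3)*(x - 3)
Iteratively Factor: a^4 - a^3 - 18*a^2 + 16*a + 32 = (a - 2)*(a^3 + a^2 - 16*a - 16) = (a - 4)*(a - 2)*(a^2 + 5*a + 4) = (a - 4)*(a - 2)*(a + 1)*(a + 4)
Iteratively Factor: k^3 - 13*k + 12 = (k - 1)*(k^2 + k - 12) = (k - 3)*(k - 1)*(k + 4)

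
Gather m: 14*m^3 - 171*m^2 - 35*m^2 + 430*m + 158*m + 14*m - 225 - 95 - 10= 14*m^3 - 206*m^2 + 602*m - 330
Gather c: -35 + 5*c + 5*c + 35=10*c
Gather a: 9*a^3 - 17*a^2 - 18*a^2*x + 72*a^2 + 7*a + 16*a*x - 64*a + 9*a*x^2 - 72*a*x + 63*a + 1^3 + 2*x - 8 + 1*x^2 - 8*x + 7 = 9*a^3 + a^2*(55 - 18*x) + a*(9*x^2 - 56*x + 6) + x^2 - 6*x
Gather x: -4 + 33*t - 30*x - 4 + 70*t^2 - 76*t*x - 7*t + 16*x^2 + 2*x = 70*t^2 + 26*t + 16*x^2 + x*(-76*t - 28) - 8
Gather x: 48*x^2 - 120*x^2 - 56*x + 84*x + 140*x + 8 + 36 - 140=-72*x^2 + 168*x - 96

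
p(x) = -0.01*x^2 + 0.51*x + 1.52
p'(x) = 0.51 - 0.02*x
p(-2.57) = 0.14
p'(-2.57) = 0.56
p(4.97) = 3.81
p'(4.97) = 0.41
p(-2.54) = 0.16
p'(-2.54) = 0.56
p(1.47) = 2.25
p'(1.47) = 0.48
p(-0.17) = 1.43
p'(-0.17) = 0.51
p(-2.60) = 0.13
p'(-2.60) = 0.56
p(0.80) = 1.92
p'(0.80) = 0.49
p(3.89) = 3.35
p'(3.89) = 0.43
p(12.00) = 6.20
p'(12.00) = 0.27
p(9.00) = 5.30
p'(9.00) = 0.33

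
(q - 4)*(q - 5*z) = q^2 - 5*q*z - 4*q + 20*z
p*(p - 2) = p^2 - 2*p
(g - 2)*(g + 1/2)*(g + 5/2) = g^3 + g^2 - 19*g/4 - 5/2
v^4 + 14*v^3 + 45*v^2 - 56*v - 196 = (v - 2)*(v + 2)*(v + 7)^2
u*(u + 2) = u^2 + 2*u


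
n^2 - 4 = (n - 2)*(n + 2)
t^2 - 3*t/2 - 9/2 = (t - 3)*(t + 3/2)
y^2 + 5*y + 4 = (y + 1)*(y + 4)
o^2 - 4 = (o - 2)*(o + 2)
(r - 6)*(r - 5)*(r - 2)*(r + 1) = r^4 - 12*r^3 + 39*r^2 - 8*r - 60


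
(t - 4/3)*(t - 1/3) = t^2 - 5*t/3 + 4/9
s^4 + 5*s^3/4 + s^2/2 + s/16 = s*(s + 1/4)*(s + 1/2)^2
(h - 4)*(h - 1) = h^2 - 5*h + 4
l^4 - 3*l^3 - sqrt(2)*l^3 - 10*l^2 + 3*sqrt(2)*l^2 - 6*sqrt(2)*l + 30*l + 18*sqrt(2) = (l - 3)*(l - 3*sqrt(2))*(l + sqrt(2))^2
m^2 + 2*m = m*(m + 2)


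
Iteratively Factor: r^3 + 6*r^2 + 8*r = (r + 4)*(r^2 + 2*r) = r*(r + 4)*(r + 2)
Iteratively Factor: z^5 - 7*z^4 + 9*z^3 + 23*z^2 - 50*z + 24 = (z - 4)*(z^4 - 3*z^3 - 3*z^2 + 11*z - 6) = (z - 4)*(z + 2)*(z^3 - 5*z^2 + 7*z - 3) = (z - 4)*(z - 1)*(z + 2)*(z^2 - 4*z + 3) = (z - 4)*(z - 1)^2*(z + 2)*(z - 3)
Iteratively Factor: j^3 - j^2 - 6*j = (j)*(j^2 - j - 6) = j*(j + 2)*(j - 3)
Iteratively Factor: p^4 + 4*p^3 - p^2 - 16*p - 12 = (p + 1)*(p^3 + 3*p^2 - 4*p - 12) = (p + 1)*(p + 2)*(p^2 + p - 6) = (p + 1)*(p + 2)*(p + 3)*(p - 2)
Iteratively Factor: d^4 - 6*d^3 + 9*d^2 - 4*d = (d - 1)*(d^3 - 5*d^2 + 4*d) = (d - 4)*(d - 1)*(d^2 - d) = d*(d - 4)*(d - 1)*(d - 1)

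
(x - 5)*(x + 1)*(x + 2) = x^3 - 2*x^2 - 13*x - 10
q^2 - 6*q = q*(q - 6)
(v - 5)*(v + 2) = v^2 - 3*v - 10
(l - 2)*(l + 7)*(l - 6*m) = l^3 - 6*l^2*m + 5*l^2 - 30*l*m - 14*l + 84*m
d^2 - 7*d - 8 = (d - 8)*(d + 1)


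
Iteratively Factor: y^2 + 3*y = (y)*(y + 3)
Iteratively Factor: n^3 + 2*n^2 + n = (n + 1)*(n^2 + n) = (n + 1)^2*(n)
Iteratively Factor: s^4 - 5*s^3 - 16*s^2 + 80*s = (s - 5)*(s^3 - 16*s) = (s - 5)*(s + 4)*(s^2 - 4*s) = s*(s - 5)*(s + 4)*(s - 4)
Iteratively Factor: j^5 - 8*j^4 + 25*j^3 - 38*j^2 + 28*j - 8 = (j - 2)*(j^4 - 6*j^3 + 13*j^2 - 12*j + 4) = (j - 2)*(j - 1)*(j^3 - 5*j^2 + 8*j - 4) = (j - 2)*(j - 1)^2*(j^2 - 4*j + 4) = (j - 2)^2*(j - 1)^2*(j - 2)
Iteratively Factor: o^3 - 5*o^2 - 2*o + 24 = (o + 2)*(o^2 - 7*o + 12) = (o - 4)*(o + 2)*(o - 3)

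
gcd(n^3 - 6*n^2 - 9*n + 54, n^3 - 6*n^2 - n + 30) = n - 3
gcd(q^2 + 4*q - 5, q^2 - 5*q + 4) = q - 1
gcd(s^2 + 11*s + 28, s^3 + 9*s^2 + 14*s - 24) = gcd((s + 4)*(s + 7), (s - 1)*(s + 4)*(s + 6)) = s + 4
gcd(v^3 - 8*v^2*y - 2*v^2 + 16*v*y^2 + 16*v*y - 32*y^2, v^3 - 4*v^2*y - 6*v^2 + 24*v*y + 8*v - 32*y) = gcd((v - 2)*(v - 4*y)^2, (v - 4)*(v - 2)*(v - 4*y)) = -v^2 + 4*v*y + 2*v - 8*y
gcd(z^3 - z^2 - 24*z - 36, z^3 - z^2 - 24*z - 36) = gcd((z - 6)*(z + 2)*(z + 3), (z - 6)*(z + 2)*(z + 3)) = z^3 - z^2 - 24*z - 36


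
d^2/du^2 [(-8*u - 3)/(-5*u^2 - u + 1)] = 2*((8*u + 3)*(10*u + 1)^2 - (120*u + 23)*(5*u^2 + u - 1))/(5*u^2 + u - 1)^3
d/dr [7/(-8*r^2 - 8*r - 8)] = 7*(2*r + 1)/(8*(r^2 + r + 1)^2)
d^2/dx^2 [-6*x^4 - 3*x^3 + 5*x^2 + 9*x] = -72*x^2 - 18*x + 10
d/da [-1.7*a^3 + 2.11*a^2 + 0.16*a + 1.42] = -5.1*a^2 + 4.22*a + 0.16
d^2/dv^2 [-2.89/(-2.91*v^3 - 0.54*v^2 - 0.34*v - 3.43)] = (-(50.4594*v + 3.1212)*(2.91*v^3 + 0.54*v^2 + 0.34*v + 3.43) + 2.89*(8.73*v^2 + 1.08*v + 0.34)*(17.46*v^2 + 2.16*v + 0.68))/(2.91*v^3 + 0.54*v^2 + 0.34*v + 3.43)^3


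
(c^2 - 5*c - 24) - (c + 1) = c^2 - 6*c - 25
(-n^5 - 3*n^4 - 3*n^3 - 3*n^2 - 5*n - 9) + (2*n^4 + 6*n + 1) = -n^5 - n^4 - 3*n^3 - 3*n^2 + n - 8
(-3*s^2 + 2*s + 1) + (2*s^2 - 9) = -s^2 + 2*s - 8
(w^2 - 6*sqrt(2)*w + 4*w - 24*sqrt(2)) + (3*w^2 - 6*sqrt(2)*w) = 4*w^2 - 12*sqrt(2)*w + 4*w - 24*sqrt(2)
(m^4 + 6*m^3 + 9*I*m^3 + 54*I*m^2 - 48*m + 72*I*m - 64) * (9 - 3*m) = -3*m^5 - 9*m^4 - 27*I*m^4 + 54*m^3 - 81*I*m^3 + 144*m^2 + 270*I*m^2 - 240*m + 648*I*m - 576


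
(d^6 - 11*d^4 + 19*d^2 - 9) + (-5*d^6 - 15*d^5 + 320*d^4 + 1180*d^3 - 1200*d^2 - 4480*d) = -4*d^6 - 15*d^5 + 309*d^4 + 1180*d^3 - 1181*d^2 - 4480*d - 9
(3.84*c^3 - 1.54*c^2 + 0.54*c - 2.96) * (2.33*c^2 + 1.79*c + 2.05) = 8.9472*c^5 + 3.2854*c^4 + 6.3736*c^3 - 9.0872*c^2 - 4.1914*c - 6.068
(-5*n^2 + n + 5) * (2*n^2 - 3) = -10*n^4 + 2*n^3 + 25*n^2 - 3*n - 15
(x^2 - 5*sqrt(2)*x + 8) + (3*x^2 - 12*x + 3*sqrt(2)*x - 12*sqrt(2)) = 4*x^2 - 12*x - 2*sqrt(2)*x - 12*sqrt(2) + 8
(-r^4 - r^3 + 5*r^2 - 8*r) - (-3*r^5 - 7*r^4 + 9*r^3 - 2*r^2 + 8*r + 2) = 3*r^5 + 6*r^4 - 10*r^3 + 7*r^2 - 16*r - 2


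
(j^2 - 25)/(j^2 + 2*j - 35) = (j + 5)/(j + 7)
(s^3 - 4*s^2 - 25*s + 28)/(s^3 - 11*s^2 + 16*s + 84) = (s^2 + 3*s - 4)/(s^2 - 4*s - 12)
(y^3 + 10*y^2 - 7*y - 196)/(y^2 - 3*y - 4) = (y^2 + 14*y + 49)/(y + 1)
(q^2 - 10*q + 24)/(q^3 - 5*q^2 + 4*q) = (q - 6)/(q*(q - 1))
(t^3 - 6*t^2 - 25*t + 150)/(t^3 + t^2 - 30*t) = (t^2 - t - 30)/(t*(t + 6))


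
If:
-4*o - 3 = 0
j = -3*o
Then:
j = 9/4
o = -3/4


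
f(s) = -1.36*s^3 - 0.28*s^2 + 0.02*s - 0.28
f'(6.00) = -150.22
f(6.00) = -304.00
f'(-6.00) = -143.50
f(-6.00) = 283.28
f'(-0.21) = -0.04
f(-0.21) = -0.28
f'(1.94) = -16.42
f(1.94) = -11.22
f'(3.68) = -57.29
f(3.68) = -71.78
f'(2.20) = -20.96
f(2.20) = -16.07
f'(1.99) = -17.25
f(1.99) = -12.07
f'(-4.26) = -71.64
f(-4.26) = 99.69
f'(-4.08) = -65.61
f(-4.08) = 87.34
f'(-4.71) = -87.85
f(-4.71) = 135.52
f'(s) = -4.08*s^2 - 0.56*s + 0.02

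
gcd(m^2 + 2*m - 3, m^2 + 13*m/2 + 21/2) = m + 3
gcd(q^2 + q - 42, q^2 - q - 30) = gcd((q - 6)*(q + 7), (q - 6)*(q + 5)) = q - 6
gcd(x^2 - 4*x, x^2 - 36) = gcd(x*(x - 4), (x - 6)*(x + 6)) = 1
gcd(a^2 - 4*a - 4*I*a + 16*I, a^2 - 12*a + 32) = a - 4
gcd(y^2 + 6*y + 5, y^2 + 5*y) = y + 5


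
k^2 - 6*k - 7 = (k - 7)*(k + 1)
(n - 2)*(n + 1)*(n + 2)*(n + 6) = n^4 + 7*n^3 + 2*n^2 - 28*n - 24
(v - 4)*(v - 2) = v^2 - 6*v + 8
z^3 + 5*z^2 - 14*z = z*(z - 2)*(z + 7)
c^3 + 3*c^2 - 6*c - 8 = (c - 2)*(c + 1)*(c + 4)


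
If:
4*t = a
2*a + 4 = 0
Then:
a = -2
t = -1/2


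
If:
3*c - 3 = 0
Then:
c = 1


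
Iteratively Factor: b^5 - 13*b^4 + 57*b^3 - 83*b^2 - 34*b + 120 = (b - 4)*(b^4 - 9*b^3 + 21*b^2 + b - 30) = (b - 5)*(b - 4)*(b^3 - 4*b^2 + b + 6) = (b - 5)*(b - 4)*(b - 2)*(b^2 - 2*b - 3) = (b - 5)*(b - 4)*(b - 2)*(b + 1)*(b - 3)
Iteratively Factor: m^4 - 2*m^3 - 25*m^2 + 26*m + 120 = (m - 3)*(m^3 + m^2 - 22*m - 40) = (m - 5)*(m - 3)*(m^2 + 6*m + 8) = (m - 5)*(m - 3)*(m + 4)*(m + 2)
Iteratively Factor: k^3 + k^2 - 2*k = (k)*(k^2 + k - 2) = k*(k - 1)*(k + 2)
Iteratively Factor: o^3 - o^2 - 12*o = (o - 4)*(o^2 + 3*o) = (o - 4)*(o + 3)*(o)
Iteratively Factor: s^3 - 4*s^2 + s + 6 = (s - 3)*(s^2 - s - 2) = (s - 3)*(s - 2)*(s + 1)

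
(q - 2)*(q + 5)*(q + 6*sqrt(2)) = q^3 + 3*q^2 + 6*sqrt(2)*q^2 - 10*q + 18*sqrt(2)*q - 60*sqrt(2)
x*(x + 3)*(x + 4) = x^3 + 7*x^2 + 12*x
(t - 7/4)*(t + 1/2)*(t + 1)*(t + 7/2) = t^4 + 13*t^3/4 - 3*t^2 - 133*t/16 - 49/16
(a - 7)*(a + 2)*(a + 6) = a^3 + a^2 - 44*a - 84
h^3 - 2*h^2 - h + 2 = (h - 2)*(h - 1)*(h + 1)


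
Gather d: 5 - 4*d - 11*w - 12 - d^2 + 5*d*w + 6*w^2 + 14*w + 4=-d^2 + d*(5*w - 4) + 6*w^2 + 3*w - 3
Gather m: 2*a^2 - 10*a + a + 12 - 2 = 2*a^2 - 9*a + 10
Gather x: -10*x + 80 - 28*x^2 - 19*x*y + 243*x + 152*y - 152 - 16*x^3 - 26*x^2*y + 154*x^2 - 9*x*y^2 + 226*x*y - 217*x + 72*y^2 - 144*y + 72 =-16*x^3 + x^2*(126 - 26*y) + x*(-9*y^2 + 207*y + 16) + 72*y^2 + 8*y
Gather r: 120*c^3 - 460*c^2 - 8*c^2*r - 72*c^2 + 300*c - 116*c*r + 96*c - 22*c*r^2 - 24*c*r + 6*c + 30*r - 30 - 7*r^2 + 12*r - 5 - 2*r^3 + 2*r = 120*c^3 - 532*c^2 + 402*c - 2*r^3 + r^2*(-22*c - 7) + r*(-8*c^2 - 140*c + 44) - 35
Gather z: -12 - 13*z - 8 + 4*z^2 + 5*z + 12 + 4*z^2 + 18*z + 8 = 8*z^2 + 10*z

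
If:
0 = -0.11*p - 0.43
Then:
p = -3.91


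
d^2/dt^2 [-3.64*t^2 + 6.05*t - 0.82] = -7.28000000000000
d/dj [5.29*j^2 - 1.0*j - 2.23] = 10.58*j - 1.0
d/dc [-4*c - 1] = -4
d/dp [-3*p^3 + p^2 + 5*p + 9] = -9*p^2 + 2*p + 5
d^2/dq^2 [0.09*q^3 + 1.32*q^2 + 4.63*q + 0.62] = 0.54*q + 2.64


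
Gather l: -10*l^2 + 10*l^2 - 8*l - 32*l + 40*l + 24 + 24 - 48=0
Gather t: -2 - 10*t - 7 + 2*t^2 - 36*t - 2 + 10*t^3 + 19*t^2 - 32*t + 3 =10*t^3 + 21*t^2 - 78*t - 8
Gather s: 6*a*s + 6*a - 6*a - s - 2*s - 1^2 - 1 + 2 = s*(6*a - 3)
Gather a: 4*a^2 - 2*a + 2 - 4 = 4*a^2 - 2*a - 2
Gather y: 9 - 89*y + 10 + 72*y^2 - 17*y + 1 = 72*y^2 - 106*y + 20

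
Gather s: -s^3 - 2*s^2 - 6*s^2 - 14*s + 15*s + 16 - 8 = -s^3 - 8*s^2 + s + 8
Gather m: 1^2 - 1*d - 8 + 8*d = 7*d - 7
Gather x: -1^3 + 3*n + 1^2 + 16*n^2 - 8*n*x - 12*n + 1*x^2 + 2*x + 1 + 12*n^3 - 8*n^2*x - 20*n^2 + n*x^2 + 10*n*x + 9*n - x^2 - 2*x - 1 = 12*n^3 - 4*n^2 + n*x^2 + x*(-8*n^2 + 2*n)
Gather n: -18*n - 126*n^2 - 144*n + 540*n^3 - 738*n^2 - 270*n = 540*n^3 - 864*n^2 - 432*n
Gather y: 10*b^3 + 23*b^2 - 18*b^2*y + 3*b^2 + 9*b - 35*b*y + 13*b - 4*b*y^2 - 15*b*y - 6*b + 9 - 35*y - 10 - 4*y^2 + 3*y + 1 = 10*b^3 + 26*b^2 + 16*b + y^2*(-4*b - 4) + y*(-18*b^2 - 50*b - 32)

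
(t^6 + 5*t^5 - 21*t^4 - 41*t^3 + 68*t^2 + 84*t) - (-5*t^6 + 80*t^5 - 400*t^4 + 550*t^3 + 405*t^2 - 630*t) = 6*t^6 - 75*t^5 + 379*t^4 - 591*t^3 - 337*t^2 + 714*t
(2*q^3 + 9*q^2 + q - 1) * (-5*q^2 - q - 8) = -10*q^5 - 47*q^4 - 30*q^3 - 68*q^2 - 7*q + 8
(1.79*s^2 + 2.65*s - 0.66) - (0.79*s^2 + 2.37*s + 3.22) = 1.0*s^2 + 0.28*s - 3.88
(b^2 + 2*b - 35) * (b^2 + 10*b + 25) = b^4 + 12*b^3 + 10*b^2 - 300*b - 875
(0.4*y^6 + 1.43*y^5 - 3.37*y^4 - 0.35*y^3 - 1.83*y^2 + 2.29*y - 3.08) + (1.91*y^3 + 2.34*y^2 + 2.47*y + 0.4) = 0.4*y^6 + 1.43*y^5 - 3.37*y^4 + 1.56*y^3 + 0.51*y^2 + 4.76*y - 2.68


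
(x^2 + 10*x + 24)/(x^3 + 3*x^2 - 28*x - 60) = (x + 4)/(x^2 - 3*x - 10)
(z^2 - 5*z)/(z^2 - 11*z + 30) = z/(z - 6)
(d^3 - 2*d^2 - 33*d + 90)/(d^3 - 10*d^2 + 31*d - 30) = (d + 6)/(d - 2)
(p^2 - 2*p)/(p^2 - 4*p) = (p - 2)/(p - 4)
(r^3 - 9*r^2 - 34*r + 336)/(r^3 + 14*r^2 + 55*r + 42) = (r^2 - 15*r + 56)/(r^2 + 8*r + 7)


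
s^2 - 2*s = s*(s - 2)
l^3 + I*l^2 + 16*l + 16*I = (l - 4*I)*(l + I)*(l + 4*I)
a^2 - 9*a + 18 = (a - 6)*(a - 3)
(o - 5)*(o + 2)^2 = o^3 - o^2 - 16*o - 20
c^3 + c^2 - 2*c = c*(c - 1)*(c + 2)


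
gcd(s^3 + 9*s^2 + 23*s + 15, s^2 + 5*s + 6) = s + 3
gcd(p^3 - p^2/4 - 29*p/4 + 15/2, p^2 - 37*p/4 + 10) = p - 5/4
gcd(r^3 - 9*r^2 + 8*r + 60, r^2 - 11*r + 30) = r^2 - 11*r + 30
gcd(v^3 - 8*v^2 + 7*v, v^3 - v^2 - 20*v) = v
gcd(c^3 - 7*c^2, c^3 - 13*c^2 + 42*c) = c^2 - 7*c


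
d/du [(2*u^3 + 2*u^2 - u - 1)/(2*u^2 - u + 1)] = 2*(2*u^4 - 2*u^3 + 3*u^2 + 4*u - 1)/(4*u^4 - 4*u^3 + 5*u^2 - 2*u + 1)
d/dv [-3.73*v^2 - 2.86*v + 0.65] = -7.46*v - 2.86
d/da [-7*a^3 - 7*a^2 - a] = -21*a^2 - 14*a - 1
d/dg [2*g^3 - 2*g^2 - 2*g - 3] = 6*g^2 - 4*g - 2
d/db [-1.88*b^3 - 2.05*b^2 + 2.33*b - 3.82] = -5.64*b^2 - 4.1*b + 2.33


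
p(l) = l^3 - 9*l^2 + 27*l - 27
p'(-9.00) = 432.00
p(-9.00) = -1728.00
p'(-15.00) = 972.00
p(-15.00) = -5832.00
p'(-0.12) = 29.20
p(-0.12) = -30.37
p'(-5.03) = 193.44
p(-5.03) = -517.78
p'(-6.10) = 248.43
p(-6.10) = -753.57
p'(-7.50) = 330.75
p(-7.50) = -1157.62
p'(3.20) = 0.12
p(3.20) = 0.01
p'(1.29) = 8.77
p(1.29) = -5.00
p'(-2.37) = 86.51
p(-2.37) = -154.85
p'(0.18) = 23.86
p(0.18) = -22.43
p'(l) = 3*l^2 - 18*l + 27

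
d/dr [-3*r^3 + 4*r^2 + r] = -9*r^2 + 8*r + 1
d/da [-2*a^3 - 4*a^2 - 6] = 2*a*(-3*a - 4)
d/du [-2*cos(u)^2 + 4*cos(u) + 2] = 4*(cos(u) - 1)*sin(u)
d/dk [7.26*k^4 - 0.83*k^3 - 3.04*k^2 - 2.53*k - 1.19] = 29.04*k^3 - 2.49*k^2 - 6.08*k - 2.53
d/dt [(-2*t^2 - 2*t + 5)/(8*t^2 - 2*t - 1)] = 4*(5*t^2 - 19*t + 3)/(64*t^4 - 32*t^3 - 12*t^2 + 4*t + 1)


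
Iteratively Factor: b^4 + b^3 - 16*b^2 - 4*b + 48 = (b + 4)*(b^3 - 3*b^2 - 4*b + 12) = (b - 2)*(b + 4)*(b^2 - b - 6) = (b - 3)*(b - 2)*(b + 4)*(b + 2)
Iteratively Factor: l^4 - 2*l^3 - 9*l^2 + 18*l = (l - 3)*(l^3 + l^2 - 6*l) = l*(l - 3)*(l^2 + l - 6) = l*(l - 3)*(l + 3)*(l - 2)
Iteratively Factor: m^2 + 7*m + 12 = (m + 4)*(m + 3)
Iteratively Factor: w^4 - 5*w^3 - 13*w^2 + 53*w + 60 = (w + 3)*(w^3 - 8*w^2 + 11*w + 20) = (w - 5)*(w + 3)*(w^2 - 3*w - 4) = (w - 5)*(w + 1)*(w + 3)*(w - 4)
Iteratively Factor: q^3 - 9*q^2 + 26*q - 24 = (q - 4)*(q^2 - 5*q + 6) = (q - 4)*(q - 2)*(q - 3)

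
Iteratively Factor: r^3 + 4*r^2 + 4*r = (r + 2)*(r^2 + 2*r) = (r + 2)^2*(r)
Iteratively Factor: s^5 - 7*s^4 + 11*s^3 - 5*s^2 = (s - 1)*(s^4 - 6*s^3 + 5*s^2) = s*(s - 1)*(s^3 - 6*s^2 + 5*s) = s^2*(s - 1)*(s^2 - 6*s + 5) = s^2*(s - 5)*(s - 1)*(s - 1)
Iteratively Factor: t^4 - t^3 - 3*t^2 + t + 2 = (t + 1)*(t^3 - 2*t^2 - t + 2) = (t - 1)*(t + 1)*(t^2 - t - 2) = (t - 1)*(t + 1)^2*(t - 2)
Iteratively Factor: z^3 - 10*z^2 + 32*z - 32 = (z - 4)*(z^2 - 6*z + 8) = (z - 4)*(z - 2)*(z - 4)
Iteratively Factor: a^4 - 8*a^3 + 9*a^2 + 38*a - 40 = (a - 4)*(a^3 - 4*a^2 - 7*a + 10) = (a - 4)*(a + 2)*(a^2 - 6*a + 5) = (a - 5)*(a - 4)*(a + 2)*(a - 1)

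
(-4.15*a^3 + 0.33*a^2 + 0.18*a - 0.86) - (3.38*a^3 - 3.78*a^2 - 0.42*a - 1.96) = -7.53*a^3 + 4.11*a^2 + 0.6*a + 1.1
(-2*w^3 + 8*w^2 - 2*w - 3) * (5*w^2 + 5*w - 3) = -10*w^5 + 30*w^4 + 36*w^3 - 49*w^2 - 9*w + 9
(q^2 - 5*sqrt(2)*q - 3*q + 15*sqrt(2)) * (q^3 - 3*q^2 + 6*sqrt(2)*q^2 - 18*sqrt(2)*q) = q^5 - 6*q^4 + sqrt(2)*q^4 - 51*q^3 - 6*sqrt(2)*q^3 + 9*sqrt(2)*q^2 + 360*q^2 - 540*q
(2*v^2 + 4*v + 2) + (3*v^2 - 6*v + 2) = 5*v^2 - 2*v + 4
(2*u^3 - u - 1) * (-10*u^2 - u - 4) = -20*u^5 - 2*u^4 + 2*u^3 + 11*u^2 + 5*u + 4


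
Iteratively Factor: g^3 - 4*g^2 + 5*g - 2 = (g - 1)*(g^2 - 3*g + 2) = (g - 2)*(g - 1)*(g - 1)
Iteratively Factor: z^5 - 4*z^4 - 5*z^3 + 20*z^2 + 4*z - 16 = (z + 1)*(z^4 - 5*z^3 + 20*z - 16) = (z + 1)*(z + 2)*(z^3 - 7*z^2 + 14*z - 8) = (z - 2)*(z + 1)*(z + 2)*(z^2 - 5*z + 4) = (z - 4)*(z - 2)*(z + 1)*(z + 2)*(z - 1)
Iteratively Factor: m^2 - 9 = (m - 3)*(m + 3)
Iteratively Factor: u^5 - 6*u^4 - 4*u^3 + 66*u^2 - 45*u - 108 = (u + 1)*(u^4 - 7*u^3 + 3*u^2 + 63*u - 108) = (u - 3)*(u + 1)*(u^3 - 4*u^2 - 9*u + 36) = (u - 3)^2*(u + 1)*(u^2 - u - 12) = (u - 4)*(u - 3)^2*(u + 1)*(u + 3)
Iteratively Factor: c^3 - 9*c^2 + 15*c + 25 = (c + 1)*(c^2 - 10*c + 25) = (c - 5)*(c + 1)*(c - 5)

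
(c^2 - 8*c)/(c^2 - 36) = c*(c - 8)/(c^2 - 36)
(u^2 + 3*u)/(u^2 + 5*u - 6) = u*(u + 3)/(u^2 + 5*u - 6)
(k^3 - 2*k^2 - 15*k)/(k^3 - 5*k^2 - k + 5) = k*(k + 3)/(k^2 - 1)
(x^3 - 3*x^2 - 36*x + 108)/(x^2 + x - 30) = (x^2 - 9*x + 18)/(x - 5)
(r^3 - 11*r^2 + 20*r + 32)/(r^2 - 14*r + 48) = (r^2 - 3*r - 4)/(r - 6)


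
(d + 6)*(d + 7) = d^2 + 13*d + 42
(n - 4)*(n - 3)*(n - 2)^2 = n^4 - 11*n^3 + 44*n^2 - 76*n + 48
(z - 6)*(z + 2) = z^2 - 4*z - 12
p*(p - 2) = p^2 - 2*p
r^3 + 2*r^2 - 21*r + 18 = (r - 3)*(r - 1)*(r + 6)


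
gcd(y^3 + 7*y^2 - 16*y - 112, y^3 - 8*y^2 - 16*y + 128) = y^2 - 16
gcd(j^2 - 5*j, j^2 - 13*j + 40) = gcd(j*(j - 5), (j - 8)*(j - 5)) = j - 5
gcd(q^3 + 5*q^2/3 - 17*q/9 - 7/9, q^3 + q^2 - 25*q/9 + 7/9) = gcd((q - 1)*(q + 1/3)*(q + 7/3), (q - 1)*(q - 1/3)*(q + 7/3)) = q^2 + 4*q/3 - 7/3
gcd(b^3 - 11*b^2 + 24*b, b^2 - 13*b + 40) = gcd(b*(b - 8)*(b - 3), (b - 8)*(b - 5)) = b - 8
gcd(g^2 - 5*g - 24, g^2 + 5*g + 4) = 1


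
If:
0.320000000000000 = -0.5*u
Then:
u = -0.64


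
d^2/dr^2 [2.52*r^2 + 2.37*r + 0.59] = 5.04000000000000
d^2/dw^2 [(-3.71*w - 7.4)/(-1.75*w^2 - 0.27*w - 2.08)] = ((3.5*w + 0.27)*(3.71*w + 7.4)*(7.0*w + 0.54) - (38.955*w + 27.9034)*(1.75*w^2 + 0.27*w + 2.08))/(1.75*w^2 + 0.27*w + 2.08)^3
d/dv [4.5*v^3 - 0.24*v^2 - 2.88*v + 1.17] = 13.5*v^2 - 0.48*v - 2.88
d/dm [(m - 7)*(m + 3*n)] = 2*m + 3*n - 7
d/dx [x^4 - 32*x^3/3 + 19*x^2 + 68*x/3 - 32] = 4*x^3 - 32*x^2 + 38*x + 68/3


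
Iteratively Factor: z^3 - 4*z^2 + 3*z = (z - 1)*(z^2 - 3*z) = z*(z - 1)*(z - 3)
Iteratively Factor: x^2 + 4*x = (x + 4)*(x)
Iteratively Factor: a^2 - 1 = (a + 1)*(a - 1)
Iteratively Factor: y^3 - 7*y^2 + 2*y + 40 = (y + 2)*(y^2 - 9*y + 20) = (y - 5)*(y + 2)*(y - 4)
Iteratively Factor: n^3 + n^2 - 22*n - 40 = (n - 5)*(n^2 + 6*n + 8) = (n - 5)*(n + 2)*(n + 4)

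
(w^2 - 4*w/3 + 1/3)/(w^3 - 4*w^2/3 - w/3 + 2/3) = (3*w - 1)/(3*w^2 - w - 2)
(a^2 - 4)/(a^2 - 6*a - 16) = (a - 2)/(a - 8)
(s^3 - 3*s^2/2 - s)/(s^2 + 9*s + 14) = s*(2*s^2 - 3*s - 2)/(2*(s^2 + 9*s + 14))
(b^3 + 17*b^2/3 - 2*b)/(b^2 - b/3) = b + 6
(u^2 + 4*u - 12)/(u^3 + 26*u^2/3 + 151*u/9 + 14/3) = 9*(u - 2)/(9*u^2 + 24*u + 7)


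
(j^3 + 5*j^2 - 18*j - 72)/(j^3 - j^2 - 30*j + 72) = (j + 3)/(j - 3)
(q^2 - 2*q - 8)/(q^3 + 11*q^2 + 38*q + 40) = (q - 4)/(q^2 + 9*q + 20)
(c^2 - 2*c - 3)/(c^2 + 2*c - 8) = (c^2 - 2*c - 3)/(c^2 + 2*c - 8)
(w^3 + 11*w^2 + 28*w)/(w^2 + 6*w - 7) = w*(w + 4)/(w - 1)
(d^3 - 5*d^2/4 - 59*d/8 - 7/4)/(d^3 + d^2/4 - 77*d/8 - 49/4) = (4*d + 1)/(4*d + 7)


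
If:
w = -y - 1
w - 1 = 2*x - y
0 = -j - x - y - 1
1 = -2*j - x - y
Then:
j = 0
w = -1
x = -1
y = 0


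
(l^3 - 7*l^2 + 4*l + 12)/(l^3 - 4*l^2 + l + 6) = (l - 6)/(l - 3)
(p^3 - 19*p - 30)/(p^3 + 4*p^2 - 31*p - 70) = (p + 3)/(p + 7)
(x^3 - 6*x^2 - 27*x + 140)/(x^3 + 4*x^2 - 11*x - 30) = (x^2 - 11*x + 28)/(x^2 - x - 6)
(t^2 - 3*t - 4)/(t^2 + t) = (t - 4)/t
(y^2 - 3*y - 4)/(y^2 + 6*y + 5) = (y - 4)/(y + 5)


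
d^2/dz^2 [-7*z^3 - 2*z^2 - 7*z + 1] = -42*z - 4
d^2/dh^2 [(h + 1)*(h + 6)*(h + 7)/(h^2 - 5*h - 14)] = 8*(41*h^3 + 231*h^2 + 567*h + 133)/(h^6 - 15*h^5 + 33*h^4 + 295*h^3 - 462*h^2 - 2940*h - 2744)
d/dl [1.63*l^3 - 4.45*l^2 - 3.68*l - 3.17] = 4.89*l^2 - 8.9*l - 3.68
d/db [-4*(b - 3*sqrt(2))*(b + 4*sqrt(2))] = -8*b - 4*sqrt(2)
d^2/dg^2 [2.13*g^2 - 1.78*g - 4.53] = 4.26000000000000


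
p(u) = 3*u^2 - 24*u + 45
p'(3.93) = -0.42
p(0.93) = 25.27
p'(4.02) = 0.12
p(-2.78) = 134.91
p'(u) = 6*u - 24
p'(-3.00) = -42.00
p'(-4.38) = -50.28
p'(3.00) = -6.00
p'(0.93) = -18.42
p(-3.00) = 144.00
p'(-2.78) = -40.68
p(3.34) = -1.69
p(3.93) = -2.99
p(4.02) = -3.00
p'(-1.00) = -30.00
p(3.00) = 0.00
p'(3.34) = -3.96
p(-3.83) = 180.93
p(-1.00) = 72.00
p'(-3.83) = -46.98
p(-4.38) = 207.67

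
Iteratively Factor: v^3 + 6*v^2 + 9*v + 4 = (v + 4)*(v^2 + 2*v + 1) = (v + 1)*(v + 4)*(v + 1)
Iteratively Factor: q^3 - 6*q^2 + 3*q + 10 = (q + 1)*(q^2 - 7*q + 10) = (q - 2)*(q + 1)*(q - 5)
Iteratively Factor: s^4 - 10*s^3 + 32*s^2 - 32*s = (s - 4)*(s^3 - 6*s^2 + 8*s) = (s - 4)*(s - 2)*(s^2 - 4*s) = s*(s - 4)*(s - 2)*(s - 4)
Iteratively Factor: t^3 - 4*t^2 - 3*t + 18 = (t + 2)*(t^2 - 6*t + 9) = (t - 3)*(t + 2)*(t - 3)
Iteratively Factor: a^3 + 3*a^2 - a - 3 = (a - 1)*(a^2 + 4*a + 3) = (a - 1)*(a + 3)*(a + 1)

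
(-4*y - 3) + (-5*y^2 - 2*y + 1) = -5*y^2 - 6*y - 2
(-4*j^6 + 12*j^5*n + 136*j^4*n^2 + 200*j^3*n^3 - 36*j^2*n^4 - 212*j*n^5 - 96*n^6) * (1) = -4*j^6 + 12*j^5*n + 136*j^4*n^2 + 200*j^3*n^3 - 36*j^2*n^4 - 212*j*n^5 - 96*n^6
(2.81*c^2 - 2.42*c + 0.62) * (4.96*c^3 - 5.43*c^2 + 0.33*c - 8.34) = 13.9376*c^5 - 27.2615*c^4 + 17.1431*c^3 - 27.6006*c^2 + 20.3874*c - 5.1708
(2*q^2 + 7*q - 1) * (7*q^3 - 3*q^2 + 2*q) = 14*q^5 + 43*q^4 - 24*q^3 + 17*q^2 - 2*q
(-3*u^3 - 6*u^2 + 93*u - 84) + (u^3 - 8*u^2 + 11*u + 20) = -2*u^3 - 14*u^2 + 104*u - 64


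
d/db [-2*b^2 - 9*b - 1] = -4*b - 9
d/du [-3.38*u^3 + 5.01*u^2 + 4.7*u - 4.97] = -10.14*u^2 + 10.02*u + 4.7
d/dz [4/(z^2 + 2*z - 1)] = 8*(-z - 1)/(z^2 + 2*z - 1)^2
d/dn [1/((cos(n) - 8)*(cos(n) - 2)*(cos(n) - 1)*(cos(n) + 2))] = (4*cos(n)^3 - 27*cos(n)^2 + 8*cos(n) + 36)*sin(n)/((cos(n) - 8)^2*(cos(n) - 2)^2*(cos(n) - 1)^2*(cos(n) + 2)^2)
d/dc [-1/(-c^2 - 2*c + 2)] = 2*(-c - 1)/(c^2 + 2*c - 2)^2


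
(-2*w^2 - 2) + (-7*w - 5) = -2*w^2 - 7*w - 7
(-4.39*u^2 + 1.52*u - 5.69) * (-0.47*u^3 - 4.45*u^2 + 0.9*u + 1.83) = 2.0633*u^5 + 18.8211*u^4 - 8.0407*u^3 + 18.6548*u^2 - 2.3394*u - 10.4127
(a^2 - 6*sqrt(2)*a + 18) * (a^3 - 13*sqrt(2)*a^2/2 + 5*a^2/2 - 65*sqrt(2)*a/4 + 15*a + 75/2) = a^5 - 25*sqrt(2)*a^4/2 + 5*a^4/2 - 125*sqrt(2)*a^3/4 + 111*a^3 - 207*sqrt(2)*a^2 + 555*a^2/2 - 1035*sqrt(2)*a/2 + 270*a + 675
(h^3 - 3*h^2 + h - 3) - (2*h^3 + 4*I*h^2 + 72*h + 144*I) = -h^3 - 3*h^2 - 4*I*h^2 - 71*h - 3 - 144*I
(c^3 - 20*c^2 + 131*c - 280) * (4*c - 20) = 4*c^4 - 100*c^3 + 924*c^2 - 3740*c + 5600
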